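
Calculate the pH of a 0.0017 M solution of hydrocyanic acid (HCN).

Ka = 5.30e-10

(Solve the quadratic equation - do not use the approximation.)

x² + Ka×x - Ka×C = 0. Using quadratic formula: [H⁺] = 9.4895e-07

pH = 6.02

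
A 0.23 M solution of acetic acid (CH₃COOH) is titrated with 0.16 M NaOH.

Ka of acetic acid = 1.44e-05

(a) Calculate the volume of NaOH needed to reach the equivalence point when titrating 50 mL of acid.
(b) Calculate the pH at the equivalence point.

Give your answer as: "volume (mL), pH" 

moles acid = 0.23 × 50/1000 = 0.0115 mol; V_base = moles/0.16 × 1000 = 71.9 mL. At equivalence only the conjugate base is present: [A⁻] = 0.0115/0.122 = 9.4359e-02 M. Kb = Kw/Ka = 6.94e-10; [OH⁻] = √(Kb × [A⁻]) = 8.0949e-06; pOH = 5.09; pH = 14 - pOH = 8.91.

V = 71.9 mL, pH = 8.91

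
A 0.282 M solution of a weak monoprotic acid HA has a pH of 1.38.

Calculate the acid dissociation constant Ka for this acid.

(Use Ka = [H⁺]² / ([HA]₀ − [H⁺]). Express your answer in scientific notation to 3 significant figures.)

[H⁺] = 10^(−pH) = 10^(−1.38) = 4.169e-02 M. For HA ⇌ H⁺ + A⁻, Ka = [H⁺][A⁻]/[HA] = [H⁺]² / ([HA]₀ − [H⁺]) = (4.169e-02)² / (0.282 − 4.169e-02) = 7.23e-03.

K_a = 7.23e-03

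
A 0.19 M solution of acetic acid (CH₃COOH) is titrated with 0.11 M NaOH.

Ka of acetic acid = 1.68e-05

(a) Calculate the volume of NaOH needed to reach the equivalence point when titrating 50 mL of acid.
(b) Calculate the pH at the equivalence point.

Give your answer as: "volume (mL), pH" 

moles acid = 0.19 × 50/1000 = 0.0095 mol; V_base = moles/0.11 × 1000 = 86.4 mL. At equivalence only the conjugate base is present: [A⁻] = 0.0095/0.136 = 6.9667e-02 M. Kb = Kw/Ka = 5.95e-10; [OH⁻] = √(Kb × [A⁻]) = 6.4396e-06; pOH = 5.19; pH = 14 - pOH = 8.81.

V = 86.4 mL, pH = 8.81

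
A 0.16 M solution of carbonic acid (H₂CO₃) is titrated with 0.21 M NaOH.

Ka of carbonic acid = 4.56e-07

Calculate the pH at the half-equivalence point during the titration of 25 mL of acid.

At half-equivalence [HA] = [A⁻], so Henderson-Hasselbalch gives pH = pKa = -log(4.56e-07) = 6.34.

pH = pKa = 6.34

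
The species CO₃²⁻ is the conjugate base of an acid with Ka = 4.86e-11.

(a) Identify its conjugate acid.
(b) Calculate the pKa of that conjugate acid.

(a) The conjugate acid is formed by adding one H⁺ to CO₃²⁻, giving HCO₃⁻. (b) pKa = -log(Ka) = -log(4.86e-11) = 10.31.

Conjugate acid: HCO₃⁻; pK_a = 10.31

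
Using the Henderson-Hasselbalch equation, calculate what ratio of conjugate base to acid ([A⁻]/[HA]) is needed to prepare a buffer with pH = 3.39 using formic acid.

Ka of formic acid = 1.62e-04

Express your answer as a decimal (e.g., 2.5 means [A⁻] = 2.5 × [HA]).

pKa = -log(1.62e-04) = 3.7905. pH = pKa + log([A⁻]/[HA]), so log([A⁻]/[HA]) = pH − pKa = 3.39 − 3.7905 = -0.4005. [A⁻]/[HA] = 10^(-0.4005) = 0.398

[A⁻]/[HA] = 0.398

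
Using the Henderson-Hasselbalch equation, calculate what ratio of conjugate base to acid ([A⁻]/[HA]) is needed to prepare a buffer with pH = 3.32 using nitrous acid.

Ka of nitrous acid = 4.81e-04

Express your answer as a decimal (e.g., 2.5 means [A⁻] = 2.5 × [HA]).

pKa = -log(4.81e-04) = 3.3179. pH = pKa + log([A⁻]/[HA]), so log([A⁻]/[HA]) = pH − pKa = 3.32 − 3.3179 = 0.0021. [A⁻]/[HA] = 10^(0.0021) = 1.00

[A⁻]/[HA] = 1.00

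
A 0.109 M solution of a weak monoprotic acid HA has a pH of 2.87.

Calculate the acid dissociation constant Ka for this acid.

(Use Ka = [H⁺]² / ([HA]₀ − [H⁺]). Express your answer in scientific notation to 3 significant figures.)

[H⁺] = 10^(−pH) = 10^(−2.87) = 1.349e-03 M. For HA ⇌ H⁺ + A⁻, Ka = [H⁺][A⁻]/[HA] = [H⁺]² / ([HA]₀ − [H⁺]) = (1.349e-03)² / (0.109 − 1.349e-03) = 1.69e-05.

K_a = 1.69e-05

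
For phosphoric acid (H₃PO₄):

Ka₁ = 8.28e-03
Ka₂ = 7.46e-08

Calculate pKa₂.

pKa₂ = -log(Ka₂) = -log(7.46e-08) = 7.13.

pK_{a2} = 7.13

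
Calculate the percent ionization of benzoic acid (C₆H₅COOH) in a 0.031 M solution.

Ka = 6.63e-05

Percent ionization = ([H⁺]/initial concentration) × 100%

Using Ka equilibrium: x² + Ka×x - Ka×C = 0. Solving: [H⁺] = 1.4009e-03. Percent = (1.4009e-03/0.031) × 100

Percent ionization = 4.52%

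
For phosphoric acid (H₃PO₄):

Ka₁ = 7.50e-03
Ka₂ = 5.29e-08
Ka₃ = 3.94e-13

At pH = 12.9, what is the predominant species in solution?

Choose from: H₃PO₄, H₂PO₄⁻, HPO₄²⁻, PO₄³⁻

pKa₁ = 2.12, pKa₂ = 7.28, pKa₃ = 12.40. For a polyprotic acid the predominant species crosses at each pKa: below pKa_n the protonated form dominates, above it the deprotonated form does. At pH = 12.9, the predominant species is PO₄³⁻.

PO₄³⁻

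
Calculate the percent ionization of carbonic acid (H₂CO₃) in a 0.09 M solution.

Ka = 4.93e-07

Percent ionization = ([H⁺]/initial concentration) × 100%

Using Ka equilibrium: x² + Ka×x - Ka×C = 0. Solving: [H⁺] = 2.1040e-04. Percent = (2.1040e-04/0.09) × 100

Percent ionization = 0.234%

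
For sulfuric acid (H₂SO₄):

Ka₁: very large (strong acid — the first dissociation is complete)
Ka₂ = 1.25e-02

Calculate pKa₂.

pKa₂ = -log(Ka₂) = -log(1.25e-02) = 1.90.

pK_{a2} = 1.90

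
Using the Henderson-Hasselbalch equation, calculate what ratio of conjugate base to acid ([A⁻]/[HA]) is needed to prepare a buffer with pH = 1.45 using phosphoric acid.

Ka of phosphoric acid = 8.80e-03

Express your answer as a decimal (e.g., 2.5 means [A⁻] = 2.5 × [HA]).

pKa = -log(8.80e-03) = 2.0555. pH = pKa + log([A⁻]/[HA]), so log([A⁻]/[HA]) = pH − pKa = 1.45 − 2.0555 = -0.6055. [A⁻]/[HA] = 10^(-0.6055) = 0.248

[A⁻]/[HA] = 0.248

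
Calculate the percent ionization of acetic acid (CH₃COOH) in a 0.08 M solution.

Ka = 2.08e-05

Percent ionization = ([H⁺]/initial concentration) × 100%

Using Ka equilibrium: x² + Ka×x - Ka×C = 0. Solving: [H⁺] = 1.2796e-03. Percent = (1.2796e-03/0.08) × 100

Percent ionization = 1.6%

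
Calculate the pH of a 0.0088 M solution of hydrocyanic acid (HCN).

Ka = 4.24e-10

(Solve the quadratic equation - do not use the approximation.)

x² + Ka×x - Ka×C = 0. Using quadratic formula: [H⁺] = 1.9314e-06

pH = 5.71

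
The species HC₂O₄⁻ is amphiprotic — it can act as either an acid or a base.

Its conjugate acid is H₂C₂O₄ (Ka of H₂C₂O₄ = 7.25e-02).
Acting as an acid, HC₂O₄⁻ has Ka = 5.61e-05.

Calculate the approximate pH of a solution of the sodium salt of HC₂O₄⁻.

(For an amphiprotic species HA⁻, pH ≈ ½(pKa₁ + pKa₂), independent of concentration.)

pKa₁ = -log(7.25e-02) = 1.14; pKa₂ = -log(5.61e-05) = 4.25. For an amphiprotic species, pH ≈ ½(pKa₁ + pKa₂) = ½(1.14 + 4.25) = 2.70.

pH = 2.70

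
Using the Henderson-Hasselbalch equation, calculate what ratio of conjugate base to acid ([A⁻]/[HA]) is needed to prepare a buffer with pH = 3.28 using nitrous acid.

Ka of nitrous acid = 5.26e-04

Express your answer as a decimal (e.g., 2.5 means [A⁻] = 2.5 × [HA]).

pKa = -log(5.26e-04) = 3.2790. pH = pKa + log([A⁻]/[HA]), so log([A⁻]/[HA]) = pH − pKa = 3.28 − 3.2790 = 0.0010. [A⁻]/[HA] = 10^(0.0010) = 1.00

[A⁻]/[HA] = 1.00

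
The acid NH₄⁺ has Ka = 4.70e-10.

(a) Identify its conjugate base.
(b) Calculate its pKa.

(a) The conjugate base is formed by removing one H⁺ from NH₄⁺, giving NH₃. (b) pKa = -log(Ka) = -log(4.70e-10) = 9.33.

Conjugate base: NH₃; pK_a = 9.33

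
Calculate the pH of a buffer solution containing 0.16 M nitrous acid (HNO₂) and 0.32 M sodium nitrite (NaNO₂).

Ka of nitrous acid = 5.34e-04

pKa = -log(5.34e-04) = 3.27. pH = pKa + log([A⁻]/[HA]) = 3.27 + log(0.32/0.16)

pH = 3.57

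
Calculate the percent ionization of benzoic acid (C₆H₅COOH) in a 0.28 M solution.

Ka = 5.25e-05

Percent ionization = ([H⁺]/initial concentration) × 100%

Using Ka equilibrium: x² + Ka×x - Ka×C = 0. Solving: [H⁺] = 3.8079e-03. Percent = (3.8079e-03/0.28) × 100

Percent ionization = 1.36%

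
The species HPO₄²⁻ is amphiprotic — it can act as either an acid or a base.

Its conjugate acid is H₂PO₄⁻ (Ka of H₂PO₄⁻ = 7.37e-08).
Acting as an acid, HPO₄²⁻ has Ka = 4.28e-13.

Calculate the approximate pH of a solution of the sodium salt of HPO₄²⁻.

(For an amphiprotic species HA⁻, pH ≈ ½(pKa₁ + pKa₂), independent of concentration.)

pKa₁ = -log(7.37e-08) = 7.13; pKa₂ = -log(4.28e-13) = 12.37. For an amphiprotic species, pH ≈ ½(pKa₁ + pKa₂) = ½(7.13 + 12.37) = 9.75.

pH = 9.75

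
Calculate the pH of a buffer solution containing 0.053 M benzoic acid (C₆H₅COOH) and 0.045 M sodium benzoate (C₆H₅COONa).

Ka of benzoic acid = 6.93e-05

pKa = -log(6.93e-05) = 4.16. pH = pKa + log([A⁻]/[HA]) = 4.16 + log(0.045/0.053)

pH = 4.09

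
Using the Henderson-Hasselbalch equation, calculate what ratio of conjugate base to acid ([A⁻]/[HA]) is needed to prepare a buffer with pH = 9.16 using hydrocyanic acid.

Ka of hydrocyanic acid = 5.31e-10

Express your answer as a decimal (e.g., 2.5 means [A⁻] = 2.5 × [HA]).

pKa = -log(5.31e-10) = 9.2749. pH = pKa + log([A⁻]/[HA]), so log([A⁻]/[HA]) = pH − pKa = 9.16 − 9.2749 = -0.1149. [A⁻]/[HA] = 10^(-0.1149) = 0.768

[A⁻]/[HA] = 0.768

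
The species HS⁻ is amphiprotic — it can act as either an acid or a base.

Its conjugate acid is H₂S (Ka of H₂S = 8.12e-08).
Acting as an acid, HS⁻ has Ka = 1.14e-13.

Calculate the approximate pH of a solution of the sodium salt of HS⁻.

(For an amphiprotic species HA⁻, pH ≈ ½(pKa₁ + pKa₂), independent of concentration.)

pKa₁ = -log(8.12e-08) = 7.09; pKa₂ = -log(1.14e-13) = 12.94. For an amphiprotic species, pH ≈ ½(pKa₁ + pKa₂) = ½(7.09 + 12.94) = 10.02.

pH = 10.02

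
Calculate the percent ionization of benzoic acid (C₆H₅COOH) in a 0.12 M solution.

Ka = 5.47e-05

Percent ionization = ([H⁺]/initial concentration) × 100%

Using Ka equilibrium: x² + Ka×x - Ka×C = 0. Solving: [H⁺] = 2.5348e-03. Percent = (2.5348e-03/0.12) × 100

Percent ionization = 2.11%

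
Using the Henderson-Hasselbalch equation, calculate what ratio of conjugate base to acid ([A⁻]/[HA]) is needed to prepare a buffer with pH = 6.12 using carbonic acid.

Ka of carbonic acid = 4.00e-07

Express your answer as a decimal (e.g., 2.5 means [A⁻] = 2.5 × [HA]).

pKa = -log(4.00e-07) = 6.3979. pH = pKa + log([A⁻]/[HA]), so log([A⁻]/[HA]) = pH − pKa = 6.12 − 6.3979 = -0.2779. [A⁻]/[HA] = 10^(-0.2779) = 0.527

[A⁻]/[HA] = 0.527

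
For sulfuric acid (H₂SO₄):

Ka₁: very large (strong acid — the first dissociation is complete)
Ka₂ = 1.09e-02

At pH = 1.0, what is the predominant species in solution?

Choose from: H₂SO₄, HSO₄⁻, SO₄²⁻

The first dissociation is complete, so H₂SO₄ itself is never the predominant species in water; pKa₂ = -log(1.09e-02) = 1.96. For a polyprotic acid the predominant species crosses at each pKa: below pKa_n the protonated form dominates, above it the deprotonated form does. At pH = 1.0, the predominant species is HSO₄⁻.

HSO₄⁻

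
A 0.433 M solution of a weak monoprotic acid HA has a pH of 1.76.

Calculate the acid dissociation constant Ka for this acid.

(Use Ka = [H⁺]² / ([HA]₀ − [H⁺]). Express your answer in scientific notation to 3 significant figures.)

[H⁺] = 10^(−pH) = 10^(−1.76) = 1.738e-02 M. For HA ⇌ H⁺ + A⁻, Ka = [H⁺][A⁻]/[HA] = [H⁺]² / ([HA]₀ − [H⁺]) = (1.738e-02)² / (0.433 − 1.738e-02) = 7.27e-04.

K_a = 7.27e-04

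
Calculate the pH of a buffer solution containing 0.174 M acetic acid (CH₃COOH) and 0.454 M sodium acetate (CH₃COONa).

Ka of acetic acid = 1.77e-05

pKa = -log(1.77e-05) = 4.75. pH = pKa + log([A⁻]/[HA]) = 4.75 + log(0.454/0.174)

pH = 5.17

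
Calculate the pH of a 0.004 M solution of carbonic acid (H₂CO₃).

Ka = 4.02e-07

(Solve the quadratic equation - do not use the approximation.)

x² + Ka×x - Ka×C = 0. Using quadratic formula: [H⁺] = 3.9899e-05

pH = 4.40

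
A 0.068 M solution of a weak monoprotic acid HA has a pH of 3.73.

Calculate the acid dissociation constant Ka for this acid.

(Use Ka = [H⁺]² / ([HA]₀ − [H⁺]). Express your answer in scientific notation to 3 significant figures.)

[H⁺] = 10^(−pH) = 10^(−3.73) = 1.862e-04 M. For HA ⇌ H⁺ + A⁻, Ka = [H⁺][A⁻]/[HA] = [H⁺]² / ([HA]₀ − [H⁺]) = (1.862e-04)² / (0.068 − 1.862e-04) = 5.11e-07.

K_a = 5.11e-07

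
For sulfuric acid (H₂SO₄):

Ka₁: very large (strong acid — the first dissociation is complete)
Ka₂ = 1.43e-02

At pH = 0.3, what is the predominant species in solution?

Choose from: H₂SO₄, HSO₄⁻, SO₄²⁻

The first dissociation is complete, so H₂SO₄ itself is never the predominant species in water; pKa₂ = -log(1.43e-02) = 1.84. For a polyprotic acid the predominant species crosses at each pKa: below pKa_n the protonated form dominates, above it the deprotonated form does. At pH = 0.3, the predominant species is HSO₄⁻.

HSO₄⁻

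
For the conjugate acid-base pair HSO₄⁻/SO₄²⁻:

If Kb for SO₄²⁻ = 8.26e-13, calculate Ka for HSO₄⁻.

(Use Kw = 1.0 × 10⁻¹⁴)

For a conjugate pair Ka × Kb = Kw, so Ka = Kw/Kb = 1.0 × 10⁻¹⁴ / 8.26e-13 = 1.21e-02.

K_a = 1.21e-02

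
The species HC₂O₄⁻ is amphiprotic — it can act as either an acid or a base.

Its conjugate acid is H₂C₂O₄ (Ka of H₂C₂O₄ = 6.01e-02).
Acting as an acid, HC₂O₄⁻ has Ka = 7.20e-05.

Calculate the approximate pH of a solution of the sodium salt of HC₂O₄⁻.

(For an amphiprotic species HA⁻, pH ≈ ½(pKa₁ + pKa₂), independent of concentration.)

pKa₁ = -log(6.01e-02) = 1.22; pKa₂ = -log(7.20e-05) = 4.14. For an amphiprotic species, pH ≈ ½(pKa₁ + pKa₂) = ½(1.22 + 4.14) = 2.68.

pH = 2.68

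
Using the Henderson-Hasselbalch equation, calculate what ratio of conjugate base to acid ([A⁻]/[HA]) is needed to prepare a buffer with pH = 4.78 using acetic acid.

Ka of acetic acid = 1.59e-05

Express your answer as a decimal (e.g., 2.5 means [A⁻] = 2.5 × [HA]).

pKa = -log(1.59e-05) = 4.7986. pH = pKa + log([A⁻]/[HA]), so log([A⁻]/[HA]) = pH − pKa = 4.78 − 4.7986 = -0.0186. [A⁻]/[HA] = 10^(-0.0186) = 0.958

[A⁻]/[HA] = 0.958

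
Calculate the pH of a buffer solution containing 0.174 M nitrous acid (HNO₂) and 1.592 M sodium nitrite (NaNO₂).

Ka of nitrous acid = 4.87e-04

pKa = -log(4.87e-04) = 3.31. pH = pKa + log([A⁻]/[HA]) = 3.31 + log(1.592/0.174)

pH = 4.27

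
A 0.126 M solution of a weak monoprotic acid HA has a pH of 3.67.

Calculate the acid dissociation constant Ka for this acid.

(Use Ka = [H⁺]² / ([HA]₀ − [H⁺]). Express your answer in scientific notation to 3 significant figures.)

[H⁺] = 10^(−pH) = 10^(−3.67) = 2.138e-04 M. For HA ⇌ H⁺ + A⁻, Ka = [H⁺][A⁻]/[HA] = [H⁺]² / ([HA]₀ − [H⁺]) = (2.138e-04)² / (0.126 − 2.138e-04) = 3.63e-07.

K_a = 3.63e-07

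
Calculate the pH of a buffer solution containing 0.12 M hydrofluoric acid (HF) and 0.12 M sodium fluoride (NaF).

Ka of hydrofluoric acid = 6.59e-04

pKa = -log(6.59e-04) = 3.18. pH = pKa + log([A⁻]/[HA]) = 3.18 + log(0.12/0.12)

pH = 3.18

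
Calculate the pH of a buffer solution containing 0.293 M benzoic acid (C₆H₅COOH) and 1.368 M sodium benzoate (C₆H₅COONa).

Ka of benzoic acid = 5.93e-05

pKa = -log(5.93e-05) = 4.23. pH = pKa + log([A⁻]/[HA]) = 4.23 + log(1.368/0.293)

pH = 4.90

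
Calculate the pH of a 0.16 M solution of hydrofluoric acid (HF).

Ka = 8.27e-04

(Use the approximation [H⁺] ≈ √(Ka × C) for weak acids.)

[H⁺] = √(Ka × C) = √(8.27e-04 × 0.16) = 1.1503e-02. pH = -log(1.1503e-02)

pH = 1.94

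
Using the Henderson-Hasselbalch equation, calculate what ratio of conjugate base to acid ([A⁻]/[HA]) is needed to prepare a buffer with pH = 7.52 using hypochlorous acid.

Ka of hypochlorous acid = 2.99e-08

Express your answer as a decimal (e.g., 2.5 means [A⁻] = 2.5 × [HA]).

pKa = -log(2.99e-08) = 7.5243. pH = pKa + log([A⁻]/[HA]), so log([A⁻]/[HA]) = pH − pKa = 7.52 − 7.5243 = -0.0043. [A⁻]/[HA] = 10^(-0.0043) = 0.990

[A⁻]/[HA] = 0.990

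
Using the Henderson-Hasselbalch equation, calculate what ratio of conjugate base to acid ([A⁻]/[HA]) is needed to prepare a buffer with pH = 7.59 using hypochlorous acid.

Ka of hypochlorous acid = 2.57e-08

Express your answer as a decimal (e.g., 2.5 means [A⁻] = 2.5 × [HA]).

pKa = -log(2.57e-08) = 7.5901. pH = pKa + log([A⁻]/[HA]), so log([A⁻]/[HA]) = pH − pKa = 7.59 − 7.5901 = -0.0001. [A⁻]/[HA] = 10^(-0.0001) = 1.00

[A⁻]/[HA] = 1.00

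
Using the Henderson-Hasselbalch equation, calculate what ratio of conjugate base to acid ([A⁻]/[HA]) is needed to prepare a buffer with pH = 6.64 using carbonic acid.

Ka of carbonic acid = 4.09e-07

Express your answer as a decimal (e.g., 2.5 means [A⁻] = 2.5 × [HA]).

pKa = -log(4.09e-07) = 6.3883. pH = pKa + log([A⁻]/[HA]), so log([A⁻]/[HA]) = pH − pKa = 6.64 − 6.3883 = 0.2517. [A⁻]/[HA] = 10^(0.2517) = 1.79

[A⁻]/[HA] = 1.79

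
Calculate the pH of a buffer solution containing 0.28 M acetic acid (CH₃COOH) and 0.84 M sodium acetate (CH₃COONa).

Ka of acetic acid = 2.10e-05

pKa = -log(2.10e-05) = 4.68. pH = pKa + log([A⁻]/[HA]) = 4.68 + log(0.84/0.28)

pH = 5.15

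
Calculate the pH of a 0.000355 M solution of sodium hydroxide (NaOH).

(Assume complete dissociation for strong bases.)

[OH⁻] = 0.000355 M for strong base. pOH = -log[OH⁻] = 3.45, pH = 14 - pOH

pH = 10.55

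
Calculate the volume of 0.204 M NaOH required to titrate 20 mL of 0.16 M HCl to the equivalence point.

At equivalence: moles acid = moles base. moles HCl = 0.16 × 20/1000 = 0.0032 mol. V_base = moles / 0.204 × 1000 = 15.7 mL.

V_{base} = 15.7 mL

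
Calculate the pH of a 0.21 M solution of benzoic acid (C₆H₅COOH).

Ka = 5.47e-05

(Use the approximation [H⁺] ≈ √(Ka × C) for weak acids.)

[H⁺] = √(Ka × C) = √(5.47e-05 × 0.21) = 3.3892e-03. pH = -log(3.3892e-03)

pH = 2.47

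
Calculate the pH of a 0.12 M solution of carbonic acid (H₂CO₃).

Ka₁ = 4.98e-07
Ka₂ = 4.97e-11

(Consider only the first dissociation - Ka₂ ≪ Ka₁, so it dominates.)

First dissociation dominates. From Ka₁ = [H⁺][HA⁻]/[H₂A], x² + Ka₁·x − Ka₁·C = 0 with C = 0.12 M and Ka₁ = 4.98e-07. Solving: [H⁺] = (−Ka₁ + √(Ka₁² + 4·Ka₁·C)) / 2 = 2.4421e-04 M. pH = -log(2.4421e-04) = 3.61.

pH = 3.61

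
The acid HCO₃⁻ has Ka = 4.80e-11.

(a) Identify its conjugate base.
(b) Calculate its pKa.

(a) The conjugate base is formed by removing one H⁺ from HCO₃⁻, giving CO₃²⁻. (b) pKa = -log(Ka) = -log(4.80e-11) = 10.32.

Conjugate base: CO₃²⁻; pK_a = 10.32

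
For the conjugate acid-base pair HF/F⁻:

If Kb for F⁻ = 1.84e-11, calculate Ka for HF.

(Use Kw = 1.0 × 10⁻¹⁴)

For a conjugate pair Ka × Kb = Kw, so Ka = Kw/Kb = 1.0 × 10⁻¹⁴ / 1.84e-11 = 5.43e-04.

K_a = 5.43e-04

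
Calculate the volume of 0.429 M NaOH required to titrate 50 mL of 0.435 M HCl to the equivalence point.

At equivalence: moles acid = moles base. moles HCl = 0.435 × 50/1000 = 0.02175 mol. V_base = moles / 0.429 × 1000 = 50.7 mL.

V_{base} = 50.7 mL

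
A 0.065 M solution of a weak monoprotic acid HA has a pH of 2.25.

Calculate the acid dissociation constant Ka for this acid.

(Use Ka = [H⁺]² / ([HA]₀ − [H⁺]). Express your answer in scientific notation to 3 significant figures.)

[H⁺] = 10^(−pH) = 10^(−2.25) = 5.623e-03 M. For HA ⇌ H⁺ + A⁻, Ka = [H⁺][A⁻]/[HA] = [H⁺]² / ([HA]₀ − [H⁺]) = (5.623e-03)² / (0.065 − 5.623e-03) = 5.33e-04.

K_a = 5.33e-04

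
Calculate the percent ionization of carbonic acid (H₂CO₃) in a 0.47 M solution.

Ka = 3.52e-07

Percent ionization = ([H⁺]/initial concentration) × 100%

Using Ka equilibrium: x² + Ka×x - Ka×C = 0. Solving: [H⁺] = 4.0657e-04. Percent = (4.0657e-04/0.47) × 100

Percent ionization = 0.0865%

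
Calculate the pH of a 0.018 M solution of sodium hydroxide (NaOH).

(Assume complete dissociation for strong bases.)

[OH⁻] = 0.018 M for strong base. pOH = -log[OH⁻] = 1.74, pH = 14 - pOH

pH = 12.26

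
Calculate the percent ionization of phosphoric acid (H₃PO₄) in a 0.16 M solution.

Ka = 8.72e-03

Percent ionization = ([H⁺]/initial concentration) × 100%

Using Ka equilibrium: x² + Ka×x - Ka×C = 0. Solving: [H⁺] = 3.3246e-02. Percent = (3.3246e-02/0.16) × 100

Percent ionization = 20.8%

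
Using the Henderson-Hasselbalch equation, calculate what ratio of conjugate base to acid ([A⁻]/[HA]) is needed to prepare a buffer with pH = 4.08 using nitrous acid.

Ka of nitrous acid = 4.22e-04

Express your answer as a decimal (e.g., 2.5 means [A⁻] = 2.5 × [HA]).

pKa = -log(4.22e-04) = 3.3747. pH = pKa + log([A⁻]/[HA]), so log([A⁻]/[HA]) = pH − pKa = 4.08 − 3.3747 = 0.7053. [A⁻]/[HA] = 10^(0.7053) = 5.07

[A⁻]/[HA] = 5.07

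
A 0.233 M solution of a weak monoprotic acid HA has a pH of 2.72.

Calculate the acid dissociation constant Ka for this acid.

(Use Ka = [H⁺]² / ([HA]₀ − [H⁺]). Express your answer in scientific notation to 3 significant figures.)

[H⁺] = 10^(−pH) = 10^(−2.72) = 1.905e-03 M. For HA ⇌ H⁺ + A⁻, Ka = [H⁺][A⁻]/[HA] = [H⁺]² / ([HA]₀ − [H⁺]) = (1.905e-03)² / (0.233 − 1.905e-03) = 1.57e-05.

K_a = 1.57e-05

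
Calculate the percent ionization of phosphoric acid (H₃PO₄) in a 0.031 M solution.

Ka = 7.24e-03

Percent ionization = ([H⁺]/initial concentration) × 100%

Using Ka equilibrium: x² + Ka×x - Ka×C = 0. Solving: [H⁺] = 1.1792e-02. Percent = (1.1792e-02/0.031) × 100

Percent ionization = 38%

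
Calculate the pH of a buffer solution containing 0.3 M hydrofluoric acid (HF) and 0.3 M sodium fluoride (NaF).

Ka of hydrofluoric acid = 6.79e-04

pKa = -log(6.79e-04) = 3.17. pH = pKa + log([A⁻]/[HA]) = 3.17 + log(0.3/0.3)

pH = 3.17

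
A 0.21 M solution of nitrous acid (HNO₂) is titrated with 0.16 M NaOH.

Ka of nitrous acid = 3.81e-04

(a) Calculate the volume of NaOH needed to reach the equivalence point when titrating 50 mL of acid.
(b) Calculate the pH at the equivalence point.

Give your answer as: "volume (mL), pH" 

moles acid = 0.21 × 50/1000 = 0.0105 mol; V_base = moles/0.16 × 1000 = 65.6 mL. At equivalence only the conjugate base is present: [A⁻] = 0.0105/0.116 = 9.0811e-02 M. Kb = Kw/Ka = 2.62e-11; [OH⁻] = √(Kb × [A⁻]) = 1.5439e-06; pOH = 5.81; pH = 14 - pOH = 8.19.

V = 65.6 mL, pH = 8.19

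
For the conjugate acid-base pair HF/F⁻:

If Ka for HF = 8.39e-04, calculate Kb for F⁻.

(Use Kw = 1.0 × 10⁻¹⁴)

For a conjugate pair Ka × Kb = Kw, so Kb = Kw/Ka = 1.0 × 10⁻¹⁴ / 8.39e-04 = 1.19e-11.

K_b = 1.19e-11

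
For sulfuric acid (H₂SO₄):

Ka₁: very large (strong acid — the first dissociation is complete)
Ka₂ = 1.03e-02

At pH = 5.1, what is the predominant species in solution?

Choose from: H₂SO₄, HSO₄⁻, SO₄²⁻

The first dissociation is complete, so H₂SO₄ itself is never the predominant species in water; pKa₂ = -log(1.03e-02) = 1.99. For a polyprotic acid the predominant species crosses at each pKa: below pKa_n the protonated form dominates, above it the deprotonated form does. At pH = 5.1, the predominant species is SO₄²⁻.

SO₄²⁻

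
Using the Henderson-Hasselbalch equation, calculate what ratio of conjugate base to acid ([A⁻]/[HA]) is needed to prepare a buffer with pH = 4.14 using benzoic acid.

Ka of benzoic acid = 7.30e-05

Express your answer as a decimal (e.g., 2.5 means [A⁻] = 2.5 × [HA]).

pKa = -log(7.30e-05) = 4.1367. pH = pKa + log([A⁻]/[HA]), so log([A⁻]/[HA]) = pH − pKa = 4.14 − 4.1367 = 0.0033. [A⁻]/[HA] = 10^(0.0033) = 1.01

[A⁻]/[HA] = 1.01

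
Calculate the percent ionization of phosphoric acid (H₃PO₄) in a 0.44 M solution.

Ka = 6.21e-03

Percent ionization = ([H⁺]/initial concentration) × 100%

Using Ka equilibrium: x² + Ka×x - Ka×C = 0. Solving: [H⁺] = 4.9260e-02. Percent = (4.9260e-02/0.44) × 100

Percent ionization = 11.2%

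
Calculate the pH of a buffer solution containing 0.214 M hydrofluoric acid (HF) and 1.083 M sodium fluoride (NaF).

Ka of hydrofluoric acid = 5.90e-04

pKa = -log(5.90e-04) = 3.23. pH = pKa + log([A⁻]/[HA]) = 3.23 + log(1.083/0.214)

pH = 3.93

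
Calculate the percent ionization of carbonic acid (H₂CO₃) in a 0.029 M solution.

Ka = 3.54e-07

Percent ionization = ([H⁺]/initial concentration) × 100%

Using Ka equilibrium: x² + Ka×x - Ka×C = 0. Solving: [H⁺] = 1.0114e-04. Percent = (1.0114e-04/0.029) × 100

Percent ionization = 0.349%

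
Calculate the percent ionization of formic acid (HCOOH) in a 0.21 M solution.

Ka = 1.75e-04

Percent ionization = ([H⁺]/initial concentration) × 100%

Using Ka equilibrium: x² + Ka×x - Ka×C = 0. Solving: [H⁺] = 5.9753e-03. Percent = (5.9753e-03/0.21) × 100

Percent ionization = 2.85%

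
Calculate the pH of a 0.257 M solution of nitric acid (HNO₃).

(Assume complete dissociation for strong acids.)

[H⁺] = 0.257 M for strong acid. pH = -log[H⁺] = -log(0.257)

pH = 0.59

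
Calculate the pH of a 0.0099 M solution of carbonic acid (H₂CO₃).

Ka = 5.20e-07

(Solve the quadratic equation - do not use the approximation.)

x² + Ka×x - Ka×C = 0. Using quadratic formula: [H⁺] = 7.1490e-05

pH = 4.15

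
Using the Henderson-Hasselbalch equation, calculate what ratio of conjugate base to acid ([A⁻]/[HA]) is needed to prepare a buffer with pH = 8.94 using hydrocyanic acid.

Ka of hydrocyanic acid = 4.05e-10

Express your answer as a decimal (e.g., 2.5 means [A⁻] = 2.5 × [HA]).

pKa = -log(4.05e-10) = 9.3925. pH = pKa + log([A⁻]/[HA]), so log([A⁻]/[HA]) = pH − pKa = 8.94 − 9.3925 = -0.4525. [A⁻]/[HA] = 10^(-0.4525) = 0.353

[A⁻]/[HA] = 0.353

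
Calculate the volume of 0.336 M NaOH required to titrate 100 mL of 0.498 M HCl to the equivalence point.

At equivalence: moles acid = moles base. moles HCl = 0.498 × 100/1000 = 0.0498 mol. V_base = moles / 0.336 × 1000 = 148.2 mL.

V_{base} = 148.2 mL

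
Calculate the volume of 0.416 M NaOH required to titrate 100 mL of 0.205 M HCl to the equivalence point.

At equivalence: moles acid = moles base. moles HCl = 0.205 × 100/1000 = 0.0205 mol. V_base = moles / 0.416 × 1000 = 49.3 mL.

V_{base} = 49.3 mL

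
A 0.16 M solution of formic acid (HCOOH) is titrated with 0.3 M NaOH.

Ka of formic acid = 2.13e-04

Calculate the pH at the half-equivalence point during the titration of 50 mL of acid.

At half-equivalence [HA] = [A⁻], so Henderson-Hasselbalch gives pH = pKa = -log(2.13e-04) = 3.67.

pH = pKa = 3.67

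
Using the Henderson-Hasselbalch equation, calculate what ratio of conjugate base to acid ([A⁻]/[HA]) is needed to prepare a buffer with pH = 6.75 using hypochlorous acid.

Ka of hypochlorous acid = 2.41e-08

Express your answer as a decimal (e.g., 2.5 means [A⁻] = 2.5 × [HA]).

pKa = -log(2.41e-08) = 7.6180. pH = pKa + log([A⁻]/[HA]), so log([A⁻]/[HA]) = pH − pKa = 6.75 − 7.6180 = -0.8680. [A⁻]/[HA] = 10^(-0.8680) = 0.136

[A⁻]/[HA] = 0.136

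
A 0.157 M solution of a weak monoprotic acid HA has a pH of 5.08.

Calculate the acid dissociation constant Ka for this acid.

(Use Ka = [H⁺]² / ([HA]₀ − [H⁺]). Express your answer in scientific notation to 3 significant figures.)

[H⁺] = 10^(−pH) = 10^(−5.08) = 8.318e-06 M. For HA ⇌ H⁺ + A⁻, Ka = [H⁺][A⁻]/[HA] = [H⁺]² / ([HA]₀ − [H⁺]) = (8.318e-06)² / (0.157 − 8.318e-06) = 4.41e-10.

K_a = 4.41e-10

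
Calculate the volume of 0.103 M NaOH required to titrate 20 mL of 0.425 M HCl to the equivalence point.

At equivalence: moles acid = moles base. moles HCl = 0.425 × 20/1000 = 0.0085 mol. V_base = moles / 0.103 × 1000 = 82.5 mL.

V_{base} = 82.5 mL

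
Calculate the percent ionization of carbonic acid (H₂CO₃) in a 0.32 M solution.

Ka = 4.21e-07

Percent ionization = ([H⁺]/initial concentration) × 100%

Using Ka equilibrium: x² + Ka×x - Ka×C = 0. Solving: [H⁺] = 3.6683e-04. Percent = (3.6683e-04/0.32) × 100

Percent ionization = 0.115%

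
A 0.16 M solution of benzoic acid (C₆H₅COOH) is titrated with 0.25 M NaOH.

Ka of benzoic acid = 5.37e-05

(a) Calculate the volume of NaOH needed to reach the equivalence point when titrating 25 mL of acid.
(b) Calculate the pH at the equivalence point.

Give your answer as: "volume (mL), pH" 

moles acid = 0.16 × 25/1000 = 0.004 mol; V_base = moles/0.25 × 1000 = 16.0 mL. At equivalence only the conjugate base is present: [A⁻] = 0.004/0.041 = 9.7561e-02 M. Kb = Kw/Ka = 1.86e-10; [OH⁻] = √(Kb × [A⁻]) = 4.2624e-06; pOH = 5.37; pH = 14 - pOH = 8.63.

V = 16.0 mL, pH = 8.63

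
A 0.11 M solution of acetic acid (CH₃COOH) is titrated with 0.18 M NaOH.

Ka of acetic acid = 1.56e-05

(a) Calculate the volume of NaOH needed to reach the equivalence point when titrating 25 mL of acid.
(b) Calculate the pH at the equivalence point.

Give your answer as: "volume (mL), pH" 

moles acid = 0.11 × 25/1000 = 0.00275 mol; V_base = moles/0.18 × 1000 = 15.3 mL. At equivalence only the conjugate base is present: [A⁻] = 0.00275/0.040 = 6.8276e-02 M. Kb = Kw/Ka = 6.41e-10; [OH⁻] = √(Kb × [A⁻]) = 6.6156e-06; pOH = 5.18; pH = 14 - pOH = 8.82.

V = 15.3 mL, pH = 8.82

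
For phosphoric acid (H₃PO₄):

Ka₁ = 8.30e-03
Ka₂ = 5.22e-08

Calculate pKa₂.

pKa₂ = -log(Ka₂) = -log(5.22e-08) = 7.28.

pK_{a2} = 7.28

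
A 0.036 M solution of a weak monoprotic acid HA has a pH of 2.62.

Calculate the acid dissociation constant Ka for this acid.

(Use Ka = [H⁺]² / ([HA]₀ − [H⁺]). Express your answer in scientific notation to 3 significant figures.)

[H⁺] = 10^(−pH) = 10^(−2.62) = 2.399e-03 M. For HA ⇌ H⁺ + A⁻, Ka = [H⁺][A⁻]/[HA] = [H⁺]² / ([HA]₀ − [H⁺]) = (2.399e-03)² / (0.036 − 2.399e-03) = 1.71e-04.

K_a = 1.71e-04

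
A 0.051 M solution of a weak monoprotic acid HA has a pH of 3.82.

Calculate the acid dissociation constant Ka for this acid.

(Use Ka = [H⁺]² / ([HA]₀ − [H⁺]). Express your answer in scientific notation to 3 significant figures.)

[H⁺] = 10^(−pH) = 10^(−3.82) = 1.514e-04 M. For HA ⇌ H⁺ + A⁻, Ka = [H⁺][A⁻]/[HA] = [H⁺]² / ([HA]₀ − [H⁺]) = (1.514e-04)² / (0.051 − 1.514e-04) = 4.51e-07.

K_a = 4.51e-07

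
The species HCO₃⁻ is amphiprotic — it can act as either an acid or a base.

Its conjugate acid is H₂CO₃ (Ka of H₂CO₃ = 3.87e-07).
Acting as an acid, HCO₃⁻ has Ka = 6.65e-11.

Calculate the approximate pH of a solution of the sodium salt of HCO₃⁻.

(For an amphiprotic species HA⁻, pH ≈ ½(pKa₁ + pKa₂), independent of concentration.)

pKa₁ = -log(3.87e-07) = 6.41; pKa₂ = -log(6.65e-11) = 10.18. For an amphiprotic species, pH ≈ ½(pKa₁ + pKa₂) = ½(6.41 + 10.18) = 8.29.

pH = 8.29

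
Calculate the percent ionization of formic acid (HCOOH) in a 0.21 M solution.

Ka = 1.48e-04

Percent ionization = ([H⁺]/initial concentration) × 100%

Using Ka equilibrium: x² + Ka×x - Ka×C = 0. Solving: [H⁺] = 5.5014e-03. Percent = (5.5014e-03/0.21) × 100

Percent ionization = 2.62%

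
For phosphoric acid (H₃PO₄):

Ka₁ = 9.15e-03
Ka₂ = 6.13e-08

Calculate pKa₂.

pKa₂ = -log(Ka₂) = -log(6.13e-08) = 7.21.

pK_{a2} = 7.21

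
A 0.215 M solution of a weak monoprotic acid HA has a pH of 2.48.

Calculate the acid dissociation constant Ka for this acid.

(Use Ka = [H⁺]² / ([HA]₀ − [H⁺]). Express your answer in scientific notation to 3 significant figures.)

[H⁺] = 10^(−pH) = 10^(−2.48) = 3.311e-03 M. For HA ⇌ H⁺ + A⁻, Ka = [H⁺][A⁻]/[HA] = [H⁺]² / ([HA]₀ − [H⁺]) = (3.311e-03)² / (0.215 − 3.311e-03) = 5.18e-05.

K_a = 5.18e-05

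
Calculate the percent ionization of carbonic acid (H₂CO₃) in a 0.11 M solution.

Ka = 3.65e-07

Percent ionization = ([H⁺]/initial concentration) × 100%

Using Ka equilibrium: x² + Ka×x - Ka×C = 0. Solving: [H⁺] = 2.0019e-04. Percent = (2.0019e-04/0.11) × 100

Percent ionization = 0.182%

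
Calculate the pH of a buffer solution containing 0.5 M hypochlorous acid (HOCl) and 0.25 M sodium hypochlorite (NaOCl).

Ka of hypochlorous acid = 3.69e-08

pKa = -log(3.69e-08) = 7.43. pH = pKa + log([A⁻]/[HA]) = 7.43 + log(0.25/0.5)

pH = 7.13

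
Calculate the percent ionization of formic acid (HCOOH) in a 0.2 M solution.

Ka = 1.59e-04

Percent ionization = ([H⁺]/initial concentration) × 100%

Using Ka equilibrium: x² + Ka×x - Ka×C = 0. Solving: [H⁺] = 5.5602e-03. Percent = (5.5602e-03/0.2) × 100

Percent ionization = 2.78%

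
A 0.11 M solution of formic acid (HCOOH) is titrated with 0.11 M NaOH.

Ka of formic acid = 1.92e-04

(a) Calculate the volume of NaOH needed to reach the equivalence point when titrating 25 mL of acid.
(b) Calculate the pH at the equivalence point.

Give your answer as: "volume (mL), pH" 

moles acid = 0.11 × 25/1000 = 0.00275 mol; V_base = moles/0.11 × 1000 = 25.0 mL. At equivalence only the conjugate base is present: [A⁻] = 0.00275/0.050 = 5.5000e-02 M. Kb = Kw/Ka = 5.21e-11; [OH⁻] = √(Kb × [A⁻]) = 1.6925e-06; pOH = 5.77; pH = 14 - pOH = 8.23.

V = 25.0 mL, pH = 8.23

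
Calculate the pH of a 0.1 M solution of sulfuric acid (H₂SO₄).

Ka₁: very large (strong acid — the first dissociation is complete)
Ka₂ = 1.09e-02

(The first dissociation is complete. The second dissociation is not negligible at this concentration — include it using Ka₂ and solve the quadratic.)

First dissociation is complete: [H⁺]₀ = [HSO₄⁻]₀ = C = 0.1 M. Second dissociation HSO₄⁻ ⇌ H⁺ + SO₄²⁻: let x = [SO₄²⁻]. Ka₂ = (C + x)·x / (C − x) = 1.09e-02 → x² + (C + Ka₂)·x − Ka₂·C = 0 → x² + 0.11090·x − 1.090e-03 = 0. x = (−0.11090 + √(0.11090² + 4 × 1.090e-03)) / 2 = 9.0845e-03 M. [H⁺] = C + x = 0.1 + 9.0845e-03 = 1.0908e-01 M. pH = -log(1.0908e-01) = 0.96.

pH = 0.96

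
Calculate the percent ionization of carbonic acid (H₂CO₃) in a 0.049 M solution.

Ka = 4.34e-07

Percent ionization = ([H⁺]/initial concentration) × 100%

Using Ka equilibrium: x² + Ka×x - Ka×C = 0. Solving: [H⁺] = 1.4561e-04. Percent = (1.4561e-04/0.049) × 100

Percent ionization = 0.297%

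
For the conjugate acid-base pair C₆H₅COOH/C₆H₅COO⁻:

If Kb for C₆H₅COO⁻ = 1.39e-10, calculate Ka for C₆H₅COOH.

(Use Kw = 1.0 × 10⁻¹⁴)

For a conjugate pair Ka × Kb = Kw, so Ka = Kw/Kb = 1.0 × 10⁻¹⁴ / 1.39e-10 = 7.19e-05.

K_a = 7.19e-05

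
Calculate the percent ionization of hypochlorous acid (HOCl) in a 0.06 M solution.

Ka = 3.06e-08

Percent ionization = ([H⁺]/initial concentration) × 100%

Using Ka equilibrium: x² + Ka×x - Ka×C = 0. Solving: [H⁺] = 4.2833e-05. Percent = (4.2833e-05/0.06) × 100

Percent ionization = 0.0714%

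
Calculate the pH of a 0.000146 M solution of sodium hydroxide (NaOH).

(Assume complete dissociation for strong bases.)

[OH⁻] = 0.000146 M for strong base. pOH = -log[OH⁻] = 3.84, pH = 14 - pOH

pH = 10.16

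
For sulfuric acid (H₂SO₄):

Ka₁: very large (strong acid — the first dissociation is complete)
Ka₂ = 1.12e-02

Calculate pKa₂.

pKa₂ = -log(Ka₂) = -log(1.12e-02) = 1.95.

pK_{a2} = 1.95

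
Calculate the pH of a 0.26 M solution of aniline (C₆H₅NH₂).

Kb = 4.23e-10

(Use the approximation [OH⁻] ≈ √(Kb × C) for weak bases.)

[OH⁻] = √(Kb × C) = √(4.23e-10 × 0.26) = 1.0487e-05. pOH = 4.98, pH = 14 - pOH

pH = 9.02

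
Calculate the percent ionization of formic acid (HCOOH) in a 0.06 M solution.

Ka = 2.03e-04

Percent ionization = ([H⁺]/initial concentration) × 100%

Using Ka equilibrium: x² + Ka×x - Ka×C = 0. Solving: [H⁺] = 3.3900e-03. Percent = (3.3900e-03/0.06) × 100

Percent ionization = 5.65%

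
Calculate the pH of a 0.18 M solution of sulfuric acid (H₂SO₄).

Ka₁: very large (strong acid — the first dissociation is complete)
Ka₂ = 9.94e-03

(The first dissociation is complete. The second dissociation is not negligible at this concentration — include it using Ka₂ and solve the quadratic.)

First dissociation is complete: [H⁺]₀ = [HSO₄⁻]₀ = C = 0.18 M. Second dissociation HSO₄⁻ ⇌ H⁺ + SO₄²⁻: let x = [SO₄²⁻]. Ka₂ = (C + x)·x / (C − x) = 9.94e-03 → x² + (C + Ka₂)·x − Ka₂·C = 0 → x² + 0.18994·x − 1.789e-03 = 0. x = (−0.18994 + √(0.18994² + 4 × 1.789e-03)) / 2 = 8.9939e-03 M. [H⁺] = C + x = 0.18 + 8.9939e-03 = 1.8899e-01 M. pH = -log(1.8899e-01) = 0.72.

pH = 0.72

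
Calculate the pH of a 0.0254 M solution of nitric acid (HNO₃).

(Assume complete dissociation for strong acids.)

[H⁺] = 0.0254 M for strong acid. pH = -log[H⁺] = -log(0.0254)

pH = 1.60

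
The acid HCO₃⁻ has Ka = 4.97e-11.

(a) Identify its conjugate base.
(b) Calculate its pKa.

(a) The conjugate base is formed by removing one H⁺ from HCO₃⁻, giving CO₃²⁻. (b) pKa = -log(Ka) = -log(4.97e-11) = 10.30.

Conjugate base: CO₃²⁻; pK_a = 10.30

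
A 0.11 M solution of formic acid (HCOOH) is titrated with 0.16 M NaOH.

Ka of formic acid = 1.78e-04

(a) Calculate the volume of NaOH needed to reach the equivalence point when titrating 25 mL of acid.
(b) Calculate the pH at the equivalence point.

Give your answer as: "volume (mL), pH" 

moles acid = 0.11 × 25/1000 = 0.00275 mol; V_base = moles/0.16 × 1000 = 17.2 mL. At equivalence only the conjugate base is present: [A⁻] = 0.00275/0.042 = 6.5185e-02 M. Kb = Kw/Ka = 5.62e-11; [OH⁻] = √(Kb × [A⁻]) = 1.9137e-06; pOH = 5.72; pH = 14 - pOH = 8.28.

V = 17.2 mL, pH = 8.28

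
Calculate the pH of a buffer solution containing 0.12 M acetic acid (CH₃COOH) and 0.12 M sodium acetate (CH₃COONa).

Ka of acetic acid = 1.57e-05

pKa = -log(1.57e-05) = 4.80. pH = pKa + log([A⁻]/[HA]) = 4.80 + log(0.12/0.12)

pH = 4.80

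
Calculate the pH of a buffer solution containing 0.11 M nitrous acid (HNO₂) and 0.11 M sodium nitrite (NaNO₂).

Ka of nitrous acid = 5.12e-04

pKa = -log(5.12e-04) = 3.29. pH = pKa + log([A⁻]/[HA]) = 3.29 + log(0.11/0.11)

pH = 3.29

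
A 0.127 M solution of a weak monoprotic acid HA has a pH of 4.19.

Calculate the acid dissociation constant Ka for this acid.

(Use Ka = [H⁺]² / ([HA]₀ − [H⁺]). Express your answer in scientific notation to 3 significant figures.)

[H⁺] = 10^(−pH) = 10^(−4.19) = 6.457e-05 M. For HA ⇌ H⁺ + A⁻, Ka = [H⁺][A⁻]/[HA] = [H⁺]² / ([HA]₀ − [H⁺]) = (6.457e-05)² / (0.127 − 6.457e-05) = 3.28e-08.

K_a = 3.28e-08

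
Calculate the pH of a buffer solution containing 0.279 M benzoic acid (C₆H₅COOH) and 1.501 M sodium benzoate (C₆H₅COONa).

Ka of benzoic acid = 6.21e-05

pKa = -log(6.21e-05) = 4.21. pH = pKa + log([A⁻]/[HA]) = 4.21 + log(1.501/0.279)

pH = 4.94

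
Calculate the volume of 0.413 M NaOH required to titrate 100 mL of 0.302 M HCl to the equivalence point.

At equivalence: moles acid = moles base. moles HCl = 0.302 × 100/1000 = 0.0302 mol. V_base = moles / 0.413 × 1000 = 73.1 mL.

V_{base} = 73.1 mL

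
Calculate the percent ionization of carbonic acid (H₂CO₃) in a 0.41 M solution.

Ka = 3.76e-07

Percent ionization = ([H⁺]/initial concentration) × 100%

Using Ka equilibrium: x² + Ka×x - Ka×C = 0. Solving: [H⁺] = 3.9244e-04. Percent = (3.9244e-04/0.41) × 100

Percent ionization = 0.0957%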